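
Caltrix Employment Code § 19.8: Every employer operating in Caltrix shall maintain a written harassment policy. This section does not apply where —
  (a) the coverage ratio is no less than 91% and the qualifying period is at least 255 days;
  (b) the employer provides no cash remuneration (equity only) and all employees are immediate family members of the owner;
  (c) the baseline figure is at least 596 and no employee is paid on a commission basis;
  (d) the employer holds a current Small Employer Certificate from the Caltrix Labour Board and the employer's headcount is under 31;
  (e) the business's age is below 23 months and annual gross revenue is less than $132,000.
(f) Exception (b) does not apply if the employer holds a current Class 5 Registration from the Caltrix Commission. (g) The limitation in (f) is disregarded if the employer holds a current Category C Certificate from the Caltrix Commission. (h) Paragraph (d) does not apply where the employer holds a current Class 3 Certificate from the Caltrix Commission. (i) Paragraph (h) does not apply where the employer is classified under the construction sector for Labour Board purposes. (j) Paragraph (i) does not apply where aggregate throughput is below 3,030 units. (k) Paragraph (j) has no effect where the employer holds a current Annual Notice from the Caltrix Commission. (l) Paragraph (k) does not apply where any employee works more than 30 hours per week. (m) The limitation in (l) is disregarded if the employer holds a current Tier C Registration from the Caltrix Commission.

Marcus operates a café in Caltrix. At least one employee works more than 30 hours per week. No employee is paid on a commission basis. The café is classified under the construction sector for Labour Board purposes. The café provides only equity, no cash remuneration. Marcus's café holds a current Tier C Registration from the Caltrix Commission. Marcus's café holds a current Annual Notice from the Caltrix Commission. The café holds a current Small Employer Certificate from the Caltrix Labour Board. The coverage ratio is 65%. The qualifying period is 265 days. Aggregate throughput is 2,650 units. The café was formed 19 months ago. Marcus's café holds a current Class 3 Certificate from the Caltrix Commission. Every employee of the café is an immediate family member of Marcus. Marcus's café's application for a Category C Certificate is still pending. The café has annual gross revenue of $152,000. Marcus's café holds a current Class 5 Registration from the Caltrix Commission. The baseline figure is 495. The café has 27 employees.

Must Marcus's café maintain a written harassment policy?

Exception (a) does not apply: the coverage ratio is 65%, short of 91%.
Exception (b) is satisfied on its face — remuneration is equity-only; every employee is an immediate family member. Turning to paragraphs (f)–(g): (f) applies — a current Class 5 Registration is held. (g), which would lift (f), does not operate here — no current Category C Certificate is held. (b) is therefore removed.
Exception (c) fails — the baseline figure is 495, short of 596.
Exception (d): a current Small Employer Certificate is held; the employer's headcount is 27, under the 31 limit — every condition holds. Considering the limiting provisions: (h) is triggered (a current Class 3 Certificate is held), but is displaced by (i): (i) operates against (h): the café is classified under the construction sector. (j) would limit (i) — aggregate throughput is 2,650 units, below the 3,030 units limit — but (k) sets (j) aside: (k) is engaged — a current Annual Notice is held. (l) would limit (k) — at least one employee exceeds 30 hours/week — but (m) sets (l) aside: (m) applies — a current Tier C Registration is held. (d) remains available.
Exception (e) does not apply: annual gross revenue is $152,000, not less than $132,000.

No — exception (d) applies; Marcus's café is not required to maintain a written harassment policy.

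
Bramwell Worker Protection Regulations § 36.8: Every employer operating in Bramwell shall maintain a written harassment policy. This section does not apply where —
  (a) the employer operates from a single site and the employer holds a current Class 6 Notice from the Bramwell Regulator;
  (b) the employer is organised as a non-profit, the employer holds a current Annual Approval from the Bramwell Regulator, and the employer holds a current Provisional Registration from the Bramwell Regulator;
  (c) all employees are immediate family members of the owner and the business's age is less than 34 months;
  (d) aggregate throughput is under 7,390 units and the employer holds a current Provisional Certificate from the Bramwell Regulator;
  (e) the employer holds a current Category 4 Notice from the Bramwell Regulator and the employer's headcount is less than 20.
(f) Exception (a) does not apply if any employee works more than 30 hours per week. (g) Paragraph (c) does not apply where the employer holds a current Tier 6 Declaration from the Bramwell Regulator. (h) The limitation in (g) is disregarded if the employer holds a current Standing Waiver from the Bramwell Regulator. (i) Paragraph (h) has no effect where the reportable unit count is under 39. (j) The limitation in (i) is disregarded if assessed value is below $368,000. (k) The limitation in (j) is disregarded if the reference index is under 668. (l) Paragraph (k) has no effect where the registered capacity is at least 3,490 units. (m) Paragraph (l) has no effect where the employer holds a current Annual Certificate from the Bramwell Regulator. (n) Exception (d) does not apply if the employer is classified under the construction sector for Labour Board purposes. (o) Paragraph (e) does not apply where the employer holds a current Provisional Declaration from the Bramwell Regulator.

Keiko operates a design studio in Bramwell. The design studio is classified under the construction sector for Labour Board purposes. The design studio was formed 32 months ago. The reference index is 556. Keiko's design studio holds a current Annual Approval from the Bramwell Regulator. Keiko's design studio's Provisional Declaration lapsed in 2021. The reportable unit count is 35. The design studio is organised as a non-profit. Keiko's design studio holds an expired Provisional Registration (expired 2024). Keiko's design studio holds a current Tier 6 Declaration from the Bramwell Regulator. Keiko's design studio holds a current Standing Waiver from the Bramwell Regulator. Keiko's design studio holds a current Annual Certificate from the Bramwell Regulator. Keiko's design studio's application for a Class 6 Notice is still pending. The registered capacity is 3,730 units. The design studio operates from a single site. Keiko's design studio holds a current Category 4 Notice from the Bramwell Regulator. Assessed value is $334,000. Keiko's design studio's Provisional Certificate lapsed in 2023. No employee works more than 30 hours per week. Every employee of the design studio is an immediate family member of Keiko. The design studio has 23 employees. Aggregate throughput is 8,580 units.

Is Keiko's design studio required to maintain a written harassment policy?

Yes — Keiko's design studio must maintain a written harassment policy.

Exception (a) requires that the employer holds a current Class 6 Notice from the Bramwell Regulator; but no current Class 6 Notice is held, so (a) is unavailable.
Exception (b) does not apply: no current Provisional Registration is held.
Exception (c) is satisfied on its face — every employee is an immediate family member; the business's age is 32 months, less than the 34 months limit. However, paragraphs (g)–(m) must be considered: (g) is triggered — a current Tier 6 Declaration is held. (h) applies (a current Standing Waiver is held), but is itself disapplied by (i): (i) operates against (h): the reportable unit count is 35, under the 39 limit. (j) would limit (i) — assessed value is $334,000, below the $368,000 limit — but (k) sets (j) aside: (k) applies — the reference index is 556, under the 668 limit. (l) would limit (k) — the registered capacity is 3,730 units, meeting the 3,490 units threshold — but (m) sets (l) aside: (m) operates — a current Annual Certificate is held. (c) is therefore removed.
Exception (d) does not apply: aggregate throughput is 8,580 units, not under 7,390 units.
Exception (e) does not apply: the employer's headcount is 23, not less than 20.
No exception displaces § 36.8.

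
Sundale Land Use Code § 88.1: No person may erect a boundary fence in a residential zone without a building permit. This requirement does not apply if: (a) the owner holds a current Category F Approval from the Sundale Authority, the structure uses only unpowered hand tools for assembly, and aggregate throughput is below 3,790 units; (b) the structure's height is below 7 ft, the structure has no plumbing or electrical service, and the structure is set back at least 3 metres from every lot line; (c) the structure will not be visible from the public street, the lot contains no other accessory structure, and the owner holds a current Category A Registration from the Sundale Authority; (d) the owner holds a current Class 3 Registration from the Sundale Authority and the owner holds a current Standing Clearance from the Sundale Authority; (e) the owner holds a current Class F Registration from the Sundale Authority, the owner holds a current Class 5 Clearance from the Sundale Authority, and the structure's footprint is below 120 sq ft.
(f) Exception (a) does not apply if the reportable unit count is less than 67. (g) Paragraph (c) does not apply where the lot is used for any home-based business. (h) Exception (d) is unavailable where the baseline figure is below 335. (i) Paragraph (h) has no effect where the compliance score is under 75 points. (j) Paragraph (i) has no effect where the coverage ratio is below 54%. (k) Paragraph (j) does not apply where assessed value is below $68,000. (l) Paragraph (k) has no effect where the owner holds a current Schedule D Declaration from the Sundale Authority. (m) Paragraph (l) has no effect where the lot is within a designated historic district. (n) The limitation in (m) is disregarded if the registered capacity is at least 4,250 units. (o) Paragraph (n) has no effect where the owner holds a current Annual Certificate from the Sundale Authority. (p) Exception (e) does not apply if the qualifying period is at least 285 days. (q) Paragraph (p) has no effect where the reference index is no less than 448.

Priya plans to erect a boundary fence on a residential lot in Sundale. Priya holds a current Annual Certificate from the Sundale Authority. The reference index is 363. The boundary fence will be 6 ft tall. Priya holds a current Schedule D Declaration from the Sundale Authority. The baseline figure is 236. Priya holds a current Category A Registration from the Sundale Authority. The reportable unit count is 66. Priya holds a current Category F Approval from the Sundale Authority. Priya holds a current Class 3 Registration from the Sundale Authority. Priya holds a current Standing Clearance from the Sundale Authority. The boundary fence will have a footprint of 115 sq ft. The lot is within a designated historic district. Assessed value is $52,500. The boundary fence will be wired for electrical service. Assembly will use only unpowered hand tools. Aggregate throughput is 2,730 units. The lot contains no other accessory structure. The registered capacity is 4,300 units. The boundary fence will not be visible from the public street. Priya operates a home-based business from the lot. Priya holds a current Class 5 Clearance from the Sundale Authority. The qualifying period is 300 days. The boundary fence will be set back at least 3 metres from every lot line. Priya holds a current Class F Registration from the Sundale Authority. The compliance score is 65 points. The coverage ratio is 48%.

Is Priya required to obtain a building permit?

Exception (a) is satisfied on its face — a current Category F Approval is held; assembly uses only hand tools; aggregate throughput is 2,730 units, below the 3,790 units limit. But: (f) operates against (a): the reportable unit count is 66, less than the 67 limit. So (a) is unavailable.
Exception (b) does not apply: electrical service is planned.
All of (c)'s requirements are met (the structure will not be visible from the street; the lot has no other accessory structure; a current Category A Registration is held). However, paragraph (g) must be considered: (g) operates against (c): a home-based business operates on the lot. So (c) is unavailable.
Exception (d)'s conditions are all satisfied: a current Class 3 Registration is held; a current Standing Clearance is held. Considering the limiting provisions: (h) operates (the baseline figure is 236, below the 335 limit), but is displaced by (i): (i) is engaged — the compliance score is 65 points, under the 75 points limit. (j) is triggered (the coverage ratio is 48%, below the 54% limit), but is itself disapplied by (k): (k) is engaged — assessed value is $52,500, below the $68,000 limit. (l) would limit (k) — a current Schedule D Declaration is held — but (m) sets (l) aside: (m) operates against (l): the lot is in a historic district. (n) operates (the registered capacity is 4,300 units, meeting the 4,250 units threshold), but is displaced by (o): (o) is triggered — a current Annual Certificate is held. So (d) applies.
All of (e)'s requirements are met (a current Class F Registration is held; a current Class 5 Clearance is held; the structure's footprint is 115 sq ft, below the 120 sq ft limit). But applying paragraphs (p)–(q): (p) operates against (e): the qualifying period is 300 days, meeting the 285 days threshold. (q) does not operate here (the reference index is 363, short of 448), so (p) stands. Exception (e) does not apply.

No — exception (d) applies; Priya does not need a building permit.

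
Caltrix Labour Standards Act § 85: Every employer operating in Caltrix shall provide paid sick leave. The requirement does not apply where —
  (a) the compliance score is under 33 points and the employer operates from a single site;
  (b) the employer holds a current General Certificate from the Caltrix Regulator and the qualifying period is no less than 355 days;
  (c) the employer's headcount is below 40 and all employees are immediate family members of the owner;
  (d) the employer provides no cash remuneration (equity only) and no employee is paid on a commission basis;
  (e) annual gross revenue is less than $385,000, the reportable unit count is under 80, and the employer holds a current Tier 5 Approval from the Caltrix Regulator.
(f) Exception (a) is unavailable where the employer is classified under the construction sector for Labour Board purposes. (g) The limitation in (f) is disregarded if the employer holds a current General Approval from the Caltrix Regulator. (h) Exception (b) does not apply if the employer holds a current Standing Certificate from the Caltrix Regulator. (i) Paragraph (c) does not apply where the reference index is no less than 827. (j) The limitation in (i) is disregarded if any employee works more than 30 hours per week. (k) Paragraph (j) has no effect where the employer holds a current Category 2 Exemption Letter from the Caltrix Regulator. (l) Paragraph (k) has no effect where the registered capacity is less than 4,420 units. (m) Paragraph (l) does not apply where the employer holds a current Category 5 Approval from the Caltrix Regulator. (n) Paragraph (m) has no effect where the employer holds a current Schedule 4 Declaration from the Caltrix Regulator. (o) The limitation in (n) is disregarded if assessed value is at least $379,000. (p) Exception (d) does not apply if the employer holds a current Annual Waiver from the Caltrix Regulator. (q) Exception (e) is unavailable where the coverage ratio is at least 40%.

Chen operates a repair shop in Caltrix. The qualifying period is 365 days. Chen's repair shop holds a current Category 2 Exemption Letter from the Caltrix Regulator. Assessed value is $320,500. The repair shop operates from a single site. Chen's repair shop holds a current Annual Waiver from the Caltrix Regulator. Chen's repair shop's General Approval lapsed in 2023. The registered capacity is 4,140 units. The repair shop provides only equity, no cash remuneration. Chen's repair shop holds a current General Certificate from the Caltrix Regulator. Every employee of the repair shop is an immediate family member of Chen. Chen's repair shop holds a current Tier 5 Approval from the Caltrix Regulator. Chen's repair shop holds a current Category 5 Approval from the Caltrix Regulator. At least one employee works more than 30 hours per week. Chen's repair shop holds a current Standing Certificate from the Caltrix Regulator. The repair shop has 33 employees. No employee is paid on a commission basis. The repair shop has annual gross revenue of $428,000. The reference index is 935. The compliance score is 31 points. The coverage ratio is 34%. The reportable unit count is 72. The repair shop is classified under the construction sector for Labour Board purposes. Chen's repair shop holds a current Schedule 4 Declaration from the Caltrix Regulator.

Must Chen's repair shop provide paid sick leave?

No — exception (c) applies; Chen's repair shop is not required to provide paid sick leave.

Exception (a)'s conditions are all satisfied: the compliance score is 31 points, under the 33 points limit; the employer operates from a single site. However, paragraphs (f)–(g) must be considered: (f) operates against (a): the repair shop is classified under the construction sector. (g), which would lift (f), does not operate here — there is no General Approval in force. So (a) is unavailable.
Exception (b) is satisfied on its face — a current General Certificate is held; the qualifying period is 365 days, meeting the 355 days threshold. But: (h) operates against (b): a current Standing Certificate is held. So (b) is unavailable.
All of (c)'s requirements are met (the employer's headcount is 33, below the 40 limit; every employee is an immediate family member). Considering the limiting provisions: (i) is triggered (the reference index is 935, meeting the 827 threshold), but is overridden by (j): (j) operates against (i): at least one employee exceeds 30 hours/week. (k) would limit (j) — a current Category 2 Exemption Letter is held — but (l) sets (k) aside: (l) operates — the registered capacity is 4,140 units, less than the 4,420 units limit. (m) operates (a current Category 5 Approval is held), but is displaced by (n): (n) operates against (m): a current Schedule 4 Declaration is held. (o), which would lift (n), is not engaged — assessed value is $320,500, short of $379,000. So (c) applies.
Exception (d): remuneration is equity-only; no employee is paid on commission — every condition holds. Turning to paragraph (p): (p) is engaged — a current Annual Waiver is held. (d) is therefore removed.
Exception (e) requires that annual gross revenue is less than $385,000; but annual gross revenue is $428,000, not less than $385,000, so (e) is unavailable.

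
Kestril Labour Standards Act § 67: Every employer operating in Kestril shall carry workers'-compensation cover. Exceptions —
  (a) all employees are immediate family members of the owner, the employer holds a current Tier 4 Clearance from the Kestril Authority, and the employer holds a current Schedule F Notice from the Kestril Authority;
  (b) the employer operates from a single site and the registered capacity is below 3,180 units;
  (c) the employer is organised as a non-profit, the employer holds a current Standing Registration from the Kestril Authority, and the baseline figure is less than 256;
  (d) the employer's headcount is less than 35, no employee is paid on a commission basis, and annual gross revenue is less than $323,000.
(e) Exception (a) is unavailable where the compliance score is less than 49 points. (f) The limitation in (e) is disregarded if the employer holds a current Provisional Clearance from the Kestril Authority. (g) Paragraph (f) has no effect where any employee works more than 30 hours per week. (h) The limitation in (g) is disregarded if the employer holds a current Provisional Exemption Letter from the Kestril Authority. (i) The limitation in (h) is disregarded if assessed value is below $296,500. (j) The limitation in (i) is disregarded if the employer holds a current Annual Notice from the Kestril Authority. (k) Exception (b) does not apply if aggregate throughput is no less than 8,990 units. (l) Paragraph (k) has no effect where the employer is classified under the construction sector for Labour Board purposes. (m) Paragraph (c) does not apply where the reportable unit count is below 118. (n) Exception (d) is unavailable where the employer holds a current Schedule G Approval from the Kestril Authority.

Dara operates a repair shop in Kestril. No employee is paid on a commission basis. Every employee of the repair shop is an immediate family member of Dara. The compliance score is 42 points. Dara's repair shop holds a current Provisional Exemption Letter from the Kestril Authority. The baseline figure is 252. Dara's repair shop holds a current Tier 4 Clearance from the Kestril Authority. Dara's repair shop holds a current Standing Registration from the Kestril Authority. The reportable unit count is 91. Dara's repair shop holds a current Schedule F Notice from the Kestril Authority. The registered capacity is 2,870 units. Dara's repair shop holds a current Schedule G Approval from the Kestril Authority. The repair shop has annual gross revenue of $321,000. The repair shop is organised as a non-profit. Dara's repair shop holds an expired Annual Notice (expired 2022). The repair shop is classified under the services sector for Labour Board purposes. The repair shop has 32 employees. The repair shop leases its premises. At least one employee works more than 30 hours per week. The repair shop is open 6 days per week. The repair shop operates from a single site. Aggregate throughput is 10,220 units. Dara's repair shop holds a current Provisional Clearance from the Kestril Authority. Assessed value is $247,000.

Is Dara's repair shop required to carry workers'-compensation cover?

All of (a)'s requirements are met (every employee is an immediate family member; a current Tier 4 Clearance is held; a current Schedule F Notice is held). But: (e) operates against (a): the compliance score is 42 points, less than the 49 points limit. (f) is engaged (a current Provisional Clearance is held), but is overridden by (g): (g) operates against (f): at least one employee exceeds 30 hours/week. (h) is engaged (a current Provisional Exemption Letter is held), but is set aside by (i): (i) is engaged — assessed value is $247,000, below the $296,500 limit. (j), which would lift (i), is inapplicable — the Annual Notice is not current. Exception (a) does not apply.
Exception (b) is satisfied on its face — the employer operates from a single site; the registered capacity is 2,870 units, below the 3,180 units limit. However, paragraphs (k)–(l) must be considered: (k) is engaged — aggregate throughput is 10,220 units, meeting the 8,990 units threshold. (l), which would lift (k), is not triggered — the repair shop is classified under the services sector. Exception (b) does not apply.
All of (c)'s requirements are met (the employer is a non-profit; a current Standing Registration is held; the baseline figure is 252, less than the 256 limit). But: (m) operates against (c): the reportable unit count is 91, below the 118 limit. Exception (c) does not apply.
Exception (d)'s conditions are all satisfied: the employer's headcount is 32, less than the 35 limit; no employee is paid on commission; annual gross revenue is $321,000, less than the $323,000 limit. However, paragraph (n) must be considered: (n) is engaged — a current Schedule G Approval is held. So (d) is unavailable.
No exception displaces § 67.

Yes — Dara's repair shop must carry workers'-compensation cover.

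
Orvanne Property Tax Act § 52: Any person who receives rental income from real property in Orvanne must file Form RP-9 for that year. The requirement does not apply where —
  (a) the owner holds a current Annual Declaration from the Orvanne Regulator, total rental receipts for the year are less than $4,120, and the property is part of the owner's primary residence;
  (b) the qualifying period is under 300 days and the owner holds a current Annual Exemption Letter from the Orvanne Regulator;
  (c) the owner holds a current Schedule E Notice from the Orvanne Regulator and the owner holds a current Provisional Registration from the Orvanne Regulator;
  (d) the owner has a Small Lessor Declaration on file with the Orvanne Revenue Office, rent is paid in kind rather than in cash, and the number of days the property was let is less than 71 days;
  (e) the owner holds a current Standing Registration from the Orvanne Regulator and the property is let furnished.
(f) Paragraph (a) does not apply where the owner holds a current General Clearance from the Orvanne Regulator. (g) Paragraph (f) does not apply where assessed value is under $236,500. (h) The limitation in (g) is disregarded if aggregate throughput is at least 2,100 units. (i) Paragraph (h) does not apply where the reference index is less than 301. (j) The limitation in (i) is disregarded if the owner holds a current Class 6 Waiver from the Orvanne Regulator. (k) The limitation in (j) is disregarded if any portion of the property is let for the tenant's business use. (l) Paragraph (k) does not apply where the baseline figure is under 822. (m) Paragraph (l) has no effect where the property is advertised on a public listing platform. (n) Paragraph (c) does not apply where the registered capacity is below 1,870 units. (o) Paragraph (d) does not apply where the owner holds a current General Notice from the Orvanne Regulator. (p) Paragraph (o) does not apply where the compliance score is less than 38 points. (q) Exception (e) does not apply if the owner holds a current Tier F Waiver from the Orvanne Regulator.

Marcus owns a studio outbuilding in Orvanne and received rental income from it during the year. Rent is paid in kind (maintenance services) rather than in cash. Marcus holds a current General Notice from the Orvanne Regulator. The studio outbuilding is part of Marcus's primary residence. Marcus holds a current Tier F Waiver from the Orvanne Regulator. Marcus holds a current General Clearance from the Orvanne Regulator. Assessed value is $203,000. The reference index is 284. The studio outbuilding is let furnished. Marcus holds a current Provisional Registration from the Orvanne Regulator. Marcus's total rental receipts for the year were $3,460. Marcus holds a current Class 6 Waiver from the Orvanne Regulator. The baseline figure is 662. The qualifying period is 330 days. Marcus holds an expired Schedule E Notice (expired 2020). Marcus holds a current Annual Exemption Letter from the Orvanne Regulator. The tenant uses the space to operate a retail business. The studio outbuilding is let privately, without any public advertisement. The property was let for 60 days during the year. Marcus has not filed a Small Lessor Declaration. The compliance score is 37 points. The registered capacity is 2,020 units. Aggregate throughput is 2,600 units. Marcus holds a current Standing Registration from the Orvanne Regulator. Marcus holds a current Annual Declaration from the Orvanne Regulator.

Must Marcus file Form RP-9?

Yes — Marcus must file Form RP-9.

Exception (a): a current Annual Declaration is held; total rental receipts for the year are $3,460, less than the $4,120 limit; the studio outbuilding is part of the primary residence — every condition holds. But applying paragraphs (f)–(m): (f) operates against (a): a current General Clearance is held. (g) operates (assessed value is $203,000, under the $236,500 limit), but is overridden by (h): (h) operates against (g): aggregate throughput is 2,600 units, meeting the 2,100 units threshold. (i) applies (the reference index is 284, less than the 301 limit), but is itself disapplied by (j): (j) operates — a current Class 6 Waiver is held. (k) applies (the space is let for business use), but yields to (l): (l) operates against (k): the baseline figure is 662, under the 822 limit. (m), which would lift (l), does not operate here — the property is let privately without advertisement. So (a) is unavailable.
Exception (b) does not apply: the qualifying period is 330 days, not under 300 days.
Exception (c) requires that the owner holds a current Schedule E Notice from the Orvanne Regulator; but no current Schedule E Notice is held, so (c) is unavailable.
Exception (d) does not apply: no Small Lessor Declaration is on file.
Exception (e)'s conditions are all satisfied: a current Standing Registration is held; the property is let furnished. Turning to paragraph (q): (q) is triggered — a current Tier F Waiver is held. (e) is therefore removed.
Every exception is unavailable, so the rule governs.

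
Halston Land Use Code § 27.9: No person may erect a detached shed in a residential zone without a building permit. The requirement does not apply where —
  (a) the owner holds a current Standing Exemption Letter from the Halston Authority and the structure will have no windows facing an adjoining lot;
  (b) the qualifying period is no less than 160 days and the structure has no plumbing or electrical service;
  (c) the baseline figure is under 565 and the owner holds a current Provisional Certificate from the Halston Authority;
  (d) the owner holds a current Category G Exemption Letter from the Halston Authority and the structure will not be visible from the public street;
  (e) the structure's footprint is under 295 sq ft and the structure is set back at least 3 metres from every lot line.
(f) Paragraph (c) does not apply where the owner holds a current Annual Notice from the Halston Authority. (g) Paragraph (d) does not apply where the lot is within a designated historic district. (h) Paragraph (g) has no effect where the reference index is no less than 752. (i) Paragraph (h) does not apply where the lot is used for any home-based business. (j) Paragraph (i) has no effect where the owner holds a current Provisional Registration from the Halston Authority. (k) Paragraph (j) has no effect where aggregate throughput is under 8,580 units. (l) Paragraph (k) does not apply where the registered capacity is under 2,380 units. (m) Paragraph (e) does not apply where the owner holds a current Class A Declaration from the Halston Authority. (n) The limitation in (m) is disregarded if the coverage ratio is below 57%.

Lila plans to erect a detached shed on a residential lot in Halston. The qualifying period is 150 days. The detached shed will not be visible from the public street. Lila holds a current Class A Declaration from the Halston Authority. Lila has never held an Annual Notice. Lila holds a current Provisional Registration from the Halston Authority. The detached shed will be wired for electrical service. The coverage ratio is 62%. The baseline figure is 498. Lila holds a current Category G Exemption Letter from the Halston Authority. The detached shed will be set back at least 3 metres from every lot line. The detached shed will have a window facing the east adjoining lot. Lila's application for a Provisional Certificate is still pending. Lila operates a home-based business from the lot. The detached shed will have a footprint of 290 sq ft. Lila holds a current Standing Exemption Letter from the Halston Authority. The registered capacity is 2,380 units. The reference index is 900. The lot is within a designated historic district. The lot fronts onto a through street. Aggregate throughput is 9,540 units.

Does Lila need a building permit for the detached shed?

No — exception (d) applies; Lila does not need a building permit.

Exception (a) requires that the structure will have no windows facing an adjoining lot; but a window faces an adjoining lot, so (a) is unavailable.
Exception (b) requires that the qualifying period is no less than 160 days; but the qualifying period is 150 days, short of 160 days, so (b) is unavailable.
Exception (c) requires that the owner holds a current Provisional Certificate from the Halston Authority; but no current Provisional Certificate is held, so (c) is unavailable.
All of (d)'s requirements are met (a current Category G Exemption Letter is held; the structure will not be visible from the street). Considering the limiting provisions: (g) applies (the lot is in a historic district), but is overridden by (h): (h) applies — the reference index is 900, meeting the 752 threshold. (i) would limit (h) — a home-based business operates on the lot — but (j) sets (i) aside: (j) operates against (i): a current Provisional Registration is held. (k), which would lift (j), is not triggered — aggregate throughput is 9,540 units, not under 8,580 units. So (d) applies.
Exception (e): the structure's footprint is 290 sq ft, under the 295 sq ft limit; the setback is at least 3 m on every side — every condition holds. However, paragraphs (m)–(n) must be considered: (m) applies — a current Class A Declaration is held. (n), which would lift (m), is inapplicable — the coverage ratio is 62%, not below 57%. Exception (e) does not apply.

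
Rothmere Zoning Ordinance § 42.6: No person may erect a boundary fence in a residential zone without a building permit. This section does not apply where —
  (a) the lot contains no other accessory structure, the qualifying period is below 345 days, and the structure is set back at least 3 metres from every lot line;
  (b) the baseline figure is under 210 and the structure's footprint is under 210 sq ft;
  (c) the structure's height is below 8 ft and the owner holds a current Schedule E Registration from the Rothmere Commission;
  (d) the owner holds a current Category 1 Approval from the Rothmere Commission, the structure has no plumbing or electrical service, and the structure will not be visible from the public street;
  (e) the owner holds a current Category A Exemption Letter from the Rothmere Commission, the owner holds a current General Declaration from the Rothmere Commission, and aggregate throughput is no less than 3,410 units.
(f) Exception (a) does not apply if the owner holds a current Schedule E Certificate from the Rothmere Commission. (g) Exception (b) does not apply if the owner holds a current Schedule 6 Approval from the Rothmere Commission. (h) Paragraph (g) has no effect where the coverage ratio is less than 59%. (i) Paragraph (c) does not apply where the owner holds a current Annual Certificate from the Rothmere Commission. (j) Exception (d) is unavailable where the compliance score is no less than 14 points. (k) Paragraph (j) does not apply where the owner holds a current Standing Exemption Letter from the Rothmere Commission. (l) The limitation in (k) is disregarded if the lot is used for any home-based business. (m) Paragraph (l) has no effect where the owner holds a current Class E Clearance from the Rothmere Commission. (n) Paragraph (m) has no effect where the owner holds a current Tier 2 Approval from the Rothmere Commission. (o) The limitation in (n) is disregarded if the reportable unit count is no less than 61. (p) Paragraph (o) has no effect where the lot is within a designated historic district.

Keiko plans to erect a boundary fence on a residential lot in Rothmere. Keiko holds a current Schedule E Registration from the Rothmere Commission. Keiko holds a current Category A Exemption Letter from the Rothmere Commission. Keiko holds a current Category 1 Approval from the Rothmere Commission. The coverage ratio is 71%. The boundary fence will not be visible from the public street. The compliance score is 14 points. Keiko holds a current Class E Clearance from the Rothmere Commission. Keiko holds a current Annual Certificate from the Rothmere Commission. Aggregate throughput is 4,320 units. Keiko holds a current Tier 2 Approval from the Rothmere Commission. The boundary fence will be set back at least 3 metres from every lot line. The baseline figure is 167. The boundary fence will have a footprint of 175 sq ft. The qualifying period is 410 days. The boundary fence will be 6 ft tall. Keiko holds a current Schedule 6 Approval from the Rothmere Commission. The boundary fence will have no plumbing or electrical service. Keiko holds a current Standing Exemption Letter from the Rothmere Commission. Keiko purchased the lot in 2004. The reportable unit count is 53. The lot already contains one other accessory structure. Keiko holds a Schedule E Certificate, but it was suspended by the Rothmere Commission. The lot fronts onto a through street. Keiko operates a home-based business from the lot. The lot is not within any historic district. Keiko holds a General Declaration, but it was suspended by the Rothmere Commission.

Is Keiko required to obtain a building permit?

Yes — Keiko must obtain a building permit.

Exception (a) requires that the lot contains no other accessory structure; but the lot already has another accessory structure, so (a) is unavailable.
Exception (b)'s conditions are all satisfied: the baseline figure is 167, under the 210 limit; the structure's footprint is 175 sq ft, under the 210 sq ft limit. However, paragraphs (g)–(h) must be considered: (g) operates against (b): a current Schedule 6 Approval is held. (h) is inapplicable (the coverage ratio is 71%, not less than 59%), so (g) stands. Exception (b) does not apply.
Exception (c): the structure's height is 6 ft, below the 8 ft limit; a current Schedule E Registration is held — every condition holds. But: (i) applies — a current Annual Certificate is held. (c) is therefore removed.
Exception (d) is satisfied on its face — a current Category 1 Approval is held; there is no plumbing or electrical service; the structure will not be visible from the street. But: (j) operates against (d): the compliance score is 14 points, meeting the 14 points threshold. (k) operates (a current Standing Exemption Letter is held), but is set aside by (l): (l) operates — a home-based business operates on the lot. (m) applies (a current Class E Clearance is held), but is itself disapplied by (n): (n) is triggered — a current Tier 2 Approval is held. (o), which would lift (n), is not engaged — the reportable unit count is 53, short of 61. So (d) is unavailable.
Exception (e) fails — no current General Declaration is held.
Every exception is unavailable, so the rule governs.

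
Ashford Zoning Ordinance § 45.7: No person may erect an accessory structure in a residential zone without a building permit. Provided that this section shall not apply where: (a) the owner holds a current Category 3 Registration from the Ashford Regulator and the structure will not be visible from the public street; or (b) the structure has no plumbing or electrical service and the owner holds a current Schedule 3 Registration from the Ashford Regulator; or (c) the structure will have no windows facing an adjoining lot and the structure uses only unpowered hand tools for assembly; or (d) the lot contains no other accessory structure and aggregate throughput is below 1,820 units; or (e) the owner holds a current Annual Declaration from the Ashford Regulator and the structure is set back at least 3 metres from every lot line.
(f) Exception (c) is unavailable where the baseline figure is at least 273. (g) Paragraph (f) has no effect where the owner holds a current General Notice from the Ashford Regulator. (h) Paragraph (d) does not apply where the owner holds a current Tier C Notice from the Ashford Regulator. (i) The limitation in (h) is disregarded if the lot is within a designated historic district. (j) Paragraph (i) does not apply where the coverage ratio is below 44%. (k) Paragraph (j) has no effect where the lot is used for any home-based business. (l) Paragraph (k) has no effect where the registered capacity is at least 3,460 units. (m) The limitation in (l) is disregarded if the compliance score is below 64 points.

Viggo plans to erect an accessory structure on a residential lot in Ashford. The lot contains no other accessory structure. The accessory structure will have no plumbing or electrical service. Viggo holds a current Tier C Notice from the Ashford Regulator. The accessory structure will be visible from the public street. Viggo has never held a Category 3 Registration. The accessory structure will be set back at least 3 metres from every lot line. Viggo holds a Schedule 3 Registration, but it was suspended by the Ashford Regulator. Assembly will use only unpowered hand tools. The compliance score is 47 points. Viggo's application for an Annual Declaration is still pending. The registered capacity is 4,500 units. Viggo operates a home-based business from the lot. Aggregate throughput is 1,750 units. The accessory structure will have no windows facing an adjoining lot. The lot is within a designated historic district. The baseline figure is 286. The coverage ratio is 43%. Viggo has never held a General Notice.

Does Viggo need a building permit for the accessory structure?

No — exception (d) applies; Viggo does not need a building permit.

Exception (a) requires that the owner holds a current Category 3 Registration from the Ashford Regulator; but the Category 3 Registration is not current, so (a) is unavailable.
Exception (b) fails — no current Schedule 3 Registration is held.
All of (c)'s requirements are met (no windows face an adjoining lot; assembly uses only hand tools). However, paragraphs (f)–(g) must be considered: (f) operates — the baseline figure is 286, meeting the 273 threshold. (g) is not triggered (no current General Notice is held), so (f) stands. (c) is therefore removed.
All of (d)'s requirements are met (the lot has no other accessory structure; aggregate throughput is 1,750 units, below the 1,820 units limit). As to paragraphs (h)–(m): (h) would limit (d) — a current Tier C Notice is held — but (i) sets (h) aside: (i) operates against (h): the lot is in a historic district. (j) would limit (i) — the coverage ratio is 43%, below the 44% limit — but (k) sets (j) aside: (k) operates — a home-based business operates on the lot. (l) is triggered (the registered capacity is 4,500 units, meeting the 3,460 units threshold), but is displaced by (m): (m) operates against (l): the compliance score is 47 points, below the 64 points limit. So (d) applies.
Exception (e) requires that the owner holds a current Annual Declaration from the Ashford Regulator; but the Annual Declaration is not current, so (e) is unavailable.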